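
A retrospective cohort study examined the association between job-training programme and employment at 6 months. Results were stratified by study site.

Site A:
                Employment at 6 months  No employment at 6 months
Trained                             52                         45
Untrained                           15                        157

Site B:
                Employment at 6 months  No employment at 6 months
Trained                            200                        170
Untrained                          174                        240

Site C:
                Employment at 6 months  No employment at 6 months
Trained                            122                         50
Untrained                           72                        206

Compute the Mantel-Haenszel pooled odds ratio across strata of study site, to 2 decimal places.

3.06

OR_MH = Σ(aᵢdᵢ/nᵢ) / Σ(bᵢcᵢ/nᵢ), where nᵢ is the stratum total.
Stratum 1 (Site A): n = 269; a·d/n = 52·157/269 = 30.3494; b·c/n = 45·15/269 = 2.5093
Stratum 2 (Site B): n = 784; a·d/n = 200·240/784 = 61.2245; b·c/n = 170·174/784 = 37.7296
Stratum 3 (Site C): n = 450; a·d/n = 122·206/450 = 55.8489; b·c/n = 50·72/450 = 8.0000
OR_MH = (30.3494 + 61.2245 + 55.8489) / (2.5093 + 37.7296 + 8.0000) = 147.4228 / 48.2389 = 3.05610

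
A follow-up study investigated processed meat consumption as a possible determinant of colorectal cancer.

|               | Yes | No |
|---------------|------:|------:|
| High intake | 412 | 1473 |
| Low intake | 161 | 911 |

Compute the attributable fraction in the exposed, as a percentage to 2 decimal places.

31.29

Cells: a = 412, b = 1473, c = 161, d = 911.
Risk in exposed = 412/1885 = 0.21857; risk in unexposed = 161/1072 = 0.15019.
RR = 0.21857/0.15019 = 1.45531
AR% = (RR − 1)/RR × 100 = (1.45531 − 1)/1.45531 × 100 = 31.2860%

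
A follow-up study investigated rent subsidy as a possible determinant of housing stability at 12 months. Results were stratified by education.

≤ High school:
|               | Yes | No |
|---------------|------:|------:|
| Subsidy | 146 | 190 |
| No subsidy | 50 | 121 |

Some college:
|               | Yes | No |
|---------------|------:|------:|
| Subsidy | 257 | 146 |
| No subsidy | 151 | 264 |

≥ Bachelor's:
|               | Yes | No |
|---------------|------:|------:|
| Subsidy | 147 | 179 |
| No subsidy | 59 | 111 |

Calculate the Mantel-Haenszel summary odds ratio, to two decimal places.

OR_MH = Σ(aᵢdᵢ/nᵢ) / Σ(bᵢcᵢ/nᵢ), where nᵢ is the stratum total.
Stratum 1 (≤ High school): n = 507; a·d/n = 146·121/507 = 34.8442; b·c/n = 190·50/507 = 18.7377
Stratum 2 (Some college): n = 818; a·d/n = 257·264/818 = 82.9438; b·c/n = 146·151/818 = 26.9511
Stratum 3 (≥ Bachelor's): n = 496; a·d/n = 147·111/496 = 32.8972; b·c/n = 179·59/496 = 21.2923
OR_MH = (34.8442 + 82.9438 + 32.8972) / (18.7377 + 26.9511 + 21.2923) = 150.6851 / 66.9811 = 2.24967

2.25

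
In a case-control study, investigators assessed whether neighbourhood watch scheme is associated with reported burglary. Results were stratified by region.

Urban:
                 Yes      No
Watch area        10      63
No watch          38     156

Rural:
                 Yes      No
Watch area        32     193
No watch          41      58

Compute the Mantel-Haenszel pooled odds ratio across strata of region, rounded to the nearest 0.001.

OR_MH = Σ(aᵢdᵢ/nᵢ) / Σ(bᵢcᵢ/nᵢ), where nᵢ is the stratum total.
Stratum 1 (Urban): n = 267; a·d/n = 10·156/267 = 5.8427; b·c/n = 63·38/267 = 8.9663
Stratum 2 (Rural): n = 324; a·d/n = 32·58/324 = 5.7284; b·c/n = 193·41/324 = 24.4228
OR_MH = (5.8427 + 5.7284) / (8.9663 + 24.4228) = 11.5711 / 33.3891 = 0.34655

0.347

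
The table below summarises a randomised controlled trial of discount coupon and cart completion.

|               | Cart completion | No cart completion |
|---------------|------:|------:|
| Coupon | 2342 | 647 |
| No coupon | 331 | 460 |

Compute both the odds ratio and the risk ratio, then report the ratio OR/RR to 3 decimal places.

2.687

Cells: a = 2342, b = 647, c = 331, d = 460.
OR = (2342·460)/(647·331) = 1077320/214157 = 5.03051
Risk in exposed = 2342/2989 = 0.78354; risk in unexposed = 331/791 = 0.41846; RR = 1.87245
OR/RR = 5.03051 / 1.87245 = 2.68660
The outcome is not rare, so the OR lies further from 1 than the RR.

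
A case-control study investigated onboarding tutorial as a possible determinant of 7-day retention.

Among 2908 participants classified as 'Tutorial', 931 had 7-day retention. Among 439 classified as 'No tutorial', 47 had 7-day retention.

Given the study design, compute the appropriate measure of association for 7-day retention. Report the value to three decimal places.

From the description: a = 931, b = 1977, c = 47, d = 392.
This is a case-control study: participants were sampled on outcome status, so risks in the source population cannot be estimated directly — relative risk is not valid here. The odds ratio is the appropriate measure.
OR = (a·d)/(b·c) = (931 × 392) / (1977 × 47) = 364952 / 92919 = 3.92764

3.928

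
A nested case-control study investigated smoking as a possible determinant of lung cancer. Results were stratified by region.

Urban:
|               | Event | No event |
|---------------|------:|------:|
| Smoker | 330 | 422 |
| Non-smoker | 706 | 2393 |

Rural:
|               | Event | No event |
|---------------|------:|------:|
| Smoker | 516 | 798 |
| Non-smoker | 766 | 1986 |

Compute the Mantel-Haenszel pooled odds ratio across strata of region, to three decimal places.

2.007

OR_MH = Σ(aᵢdᵢ/nᵢ) / Σ(bᵢcᵢ/nᵢ), where nᵢ is the stratum total.
Stratum 1 (Urban): n = 3851; a·d/n = 330·2393/3851 = 205.0610; b·c/n = 422·706/3851 = 77.3648
Stratum 2 (Rural): n = 4066; a·d/n = 516·1986/4066 = 252.0354; b·c/n = 798·766/4066 = 150.3364
OR_MH = (205.0610 + 252.0354) / (77.3648 + 150.3364) = 457.0964 / 227.7013 = 2.00744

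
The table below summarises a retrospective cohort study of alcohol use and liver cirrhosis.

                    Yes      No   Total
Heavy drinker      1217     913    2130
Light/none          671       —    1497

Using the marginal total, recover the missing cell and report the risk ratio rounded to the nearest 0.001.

1.275

The missing cell is in the unexposed row: 1497 − 671 = 826.
So a = 1217, b = 913, c = 671, d = 826.
RR = [a/(a+b)] / [c/(c+d)] = (1217/2130) / (671/1497) = 0.57136/0.44823 = 1.27471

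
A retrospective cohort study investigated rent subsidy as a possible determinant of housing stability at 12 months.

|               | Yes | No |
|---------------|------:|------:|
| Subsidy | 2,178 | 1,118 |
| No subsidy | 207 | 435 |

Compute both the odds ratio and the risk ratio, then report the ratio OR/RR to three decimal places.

1.998

Cells: a = 2178, b = 1118, c = 207, d = 435.
OR = (2178·435)/(1118·207) = 947430/231426 = 4.09388
Risk in exposed = 2178/3296 = 0.66080; risk in unexposed = 207/642 = 0.32243; RR = 2.04944
OR/RR = 4.09388 / 2.04944 = 1.99756
The outcome is not rare, so the OR lies further from 1 than the RR.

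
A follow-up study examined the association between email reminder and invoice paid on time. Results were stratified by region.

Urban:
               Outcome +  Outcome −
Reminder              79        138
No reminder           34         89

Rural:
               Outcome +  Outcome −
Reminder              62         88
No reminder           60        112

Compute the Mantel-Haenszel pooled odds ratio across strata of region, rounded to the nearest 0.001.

OR_MH = Σ(aᵢdᵢ/nᵢ) / Σ(bᵢcᵢ/nᵢ), where nᵢ is the stratum total.
Stratum 1 (Urban): n = 340; a·d/n = 79·89/340 = 20.6794; b·c/n = 138·34/340 = 13.8000
Stratum 2 (Rural): n = 322; a·d/n = 62·112/322 = 21.5652; b·c/n = 88·60/322 = 16.3975
OR_MH = (20.6794 + 21.5652) / (13.8000 + 16.3975) = 42.2446 / 30.1975 = 1.39894

1.399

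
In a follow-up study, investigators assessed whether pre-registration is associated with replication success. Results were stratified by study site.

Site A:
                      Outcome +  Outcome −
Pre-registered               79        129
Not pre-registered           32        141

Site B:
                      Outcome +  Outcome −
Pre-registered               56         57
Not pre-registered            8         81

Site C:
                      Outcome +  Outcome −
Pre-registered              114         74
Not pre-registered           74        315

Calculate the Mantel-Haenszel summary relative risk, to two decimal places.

2.98

RR_MH = Σ(aᵢ·n₀ᵢ/nᵢ) / Σ(cᵢ·n₁ᵢ/nᵢ), with n₁ᵢ = aᵢ+bᵢ (exposed), n₀ᵢ = cᵢ+dᵢ (unexposed), nᵢ = n₁ᵢ+n₀ᵢ.
Stratum 1 (Site A): n₁ = 208, n₀ = 173, n = 381; a·n₀/n = 79·173/381 = 35.8714; c·n₁/n = 32·208/381 = 17.4698
Stratum 2 (Site B): n₁ = 113, n₀ = 89, n = 202; a·n₀/n = 56·89/202 = 24.6733; c·n₁/n = 8·113/202 = 4.4752
Stratum 3 (Site C): n₁ = 188, n₀ = 389, n = 577; a·n₀/n = 114·389/577 = 76.8562; c·n₁/n = 74·188/577 = 24.1109
RR_MH = (35.8714 + 24.6733 + 76.8562) / (17.4698 + 4.4752 + 24.1109) = 137.4008 / 46.0560 = 2.98334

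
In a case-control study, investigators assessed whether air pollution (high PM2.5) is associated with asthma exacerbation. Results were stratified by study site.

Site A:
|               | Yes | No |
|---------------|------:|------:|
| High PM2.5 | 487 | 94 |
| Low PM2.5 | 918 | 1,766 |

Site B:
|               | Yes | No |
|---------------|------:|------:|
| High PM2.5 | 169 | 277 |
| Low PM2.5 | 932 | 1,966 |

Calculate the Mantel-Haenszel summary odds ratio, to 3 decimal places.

3.501

OR_MH = Σ(aᵢdᵢ/nᵢ) / Σ(bᵢcᵢ/nᵢ), where nᵢ is the stratum total.
Stratum 1 (Site A): n = 3265; a·d/n = 487·1766/3265 = 263.4126; b·c/n = 94·918/3265 = 26.4294
Stratum 2 (Site B): n = 3344; a·d/n = 169·1966/3344 = 99.3583; b·c/n = 277·932/3344 = 77.2022
OR_MH = (263.4126 + 99.3583) / (26.4294 + 77.2022) = 362.7708 / 103.6316 = 3.50058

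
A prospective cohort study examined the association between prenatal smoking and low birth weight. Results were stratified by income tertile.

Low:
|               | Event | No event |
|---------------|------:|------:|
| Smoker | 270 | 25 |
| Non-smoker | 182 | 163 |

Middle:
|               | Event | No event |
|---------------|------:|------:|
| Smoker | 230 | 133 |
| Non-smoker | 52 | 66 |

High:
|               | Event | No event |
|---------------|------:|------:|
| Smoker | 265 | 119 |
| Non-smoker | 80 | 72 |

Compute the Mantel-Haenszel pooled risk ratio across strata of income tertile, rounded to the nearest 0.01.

1.54

RR_MH = Σ(aᵢ·n₀ᵢ/nᵢ) / Σ(cᵢ·n₁ᵢ/nᵢ), with n₁ᵢ = aᵢ+bᵢ (exposed), n₀ᵢ = cᵢ+dᵢ (unexposed), nᵢ = n₁ᵢ+n₀ᵢ.
Stratum 1 (Low): n₁ = 295, n₀ = 345, n = 640; a·n₀/n = 270·345/640 = 145.5469; c·n₁/n = 182·295/640 = 83.8906
Stratum 2 (Middle): n₁ = 363, n₀ = 118, n = 481; a·n₀/n = 230·118/481 = 56.4241; c·n₁/n = 52·363/481 = 39.2432
Stratum 3 (High): n₁ = 384, n₀ = 152, n = 536; a·n₀/n = 265·152/536 = 75.1493; c·n₁/n = 80·384/536 = 57.3134
RR_MH = (145.5469 + 56.4241 + 75.1493) / (83.8906 + 39.2432 + 57.3134) = 277.1202 / 180.4473 = 1.53574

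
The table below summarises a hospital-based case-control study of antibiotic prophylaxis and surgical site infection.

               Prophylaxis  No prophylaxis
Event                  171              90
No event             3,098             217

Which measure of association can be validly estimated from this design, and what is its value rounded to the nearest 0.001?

Reading the table with exposure as columns: a = 171 (Prophylaxis, case), b = 3098 (Prophylaxis, non-case), c = 90 (No prophylaxis, case), d = 217.
This is a hospital-based case-control study: participants were sampled on outcome status, so risks in the source population cannot be estimated directly — relative risk is not valid here. The odds ratio is the appropriate measure.
OR = (a·d)/(b·c) = (171 × 217) / (3098 × 90) = 37107 / 278820 = 0.13309

0.133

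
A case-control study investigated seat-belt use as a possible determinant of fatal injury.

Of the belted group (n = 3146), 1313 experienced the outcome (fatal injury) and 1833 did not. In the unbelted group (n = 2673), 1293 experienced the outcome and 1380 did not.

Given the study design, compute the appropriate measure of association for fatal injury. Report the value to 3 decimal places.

From the description: a = 1313, b = 1833, c = 1293, d = 1380.
This is a case-control study: participants were sampled on outcome status, so risks in the source population cannot be estimated directly — relative risk is not valid here. The odds ratio is the appropriate measure.
OR = (a·d)/(b·c) = (1313 × 1380) / (1833 × 1293) = 1811940 / 2370069 = 0.76451

0.765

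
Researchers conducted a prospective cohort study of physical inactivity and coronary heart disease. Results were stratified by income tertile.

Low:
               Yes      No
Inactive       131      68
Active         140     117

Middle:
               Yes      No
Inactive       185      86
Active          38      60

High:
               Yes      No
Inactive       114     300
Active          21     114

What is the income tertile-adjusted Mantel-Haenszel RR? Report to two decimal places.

RR_MH = Σ(aᵢ·n₀ᵢ/nᵢ) / Σ(cᵢ·n₁ᵢ/nᵢ), with n₁ᵢ = aᵢ+bᵢ (exposed), n₀ᵢ = cᵢ+dᵢ (unexposed), nᵢ = n₁ᵢ+n₀ᵢ.
Stratum 1 (Low): n₁ = 199, n₀ = 257, n = 456; a·n₀/n = 131·257/456 = 73.8311; c·n₁/n = 140·199/456 = 61.0965
Stratum 2 (Middle): n₁ = 271, n₀ = 98, n = 369; a·n₀/n = 185·98/369 = 49.1328; c·n₁/n = 38·271/369 = 27.9079
Stratum 3 (High): n₁ = 414, n₀ = 135, n = 549; a·n₀/n = 114·135/549 = 28.0328; c·n₁/n = 21·414/549 = 15.8361
RR_MH = (73.8311 + 49.1328 + 28.0328) / (61.0965 + 27.9079 + 15.8361) = 150.9967 / 104.8404 = 1.44025

1.44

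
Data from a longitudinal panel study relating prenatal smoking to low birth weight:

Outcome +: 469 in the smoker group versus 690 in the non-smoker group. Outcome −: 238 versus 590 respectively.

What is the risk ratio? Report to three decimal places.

From the description: a = 469, b = 238, c = 690, d = 590.
Risk in exposed = 469/707 = 0.66337; risk in unexposed = 690/1280 = 0.53906.
RR = 0.66337 / 0.53906 = 1.23059
The risk among the exposed is 1.23 times that among the unexposed.

1.231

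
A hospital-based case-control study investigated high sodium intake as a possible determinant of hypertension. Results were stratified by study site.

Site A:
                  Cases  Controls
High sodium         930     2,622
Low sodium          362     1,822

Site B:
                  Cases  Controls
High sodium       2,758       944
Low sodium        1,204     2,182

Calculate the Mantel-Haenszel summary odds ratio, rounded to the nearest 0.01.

3.51

OR_MH = Σ(aᵢdᵢ/nᵢ) / Σ(bᵢcᵢ/nᵢ), where nᵢ is the stratum total.
Stratum 1 (Site A): n = 5736; a·d/n = 930·1822/5736 = 295.4079; b·c/n = 2622·362/5736 = 165.4749
Stratum 2 (Site B): n = 7088; a·d/n = 2758·2182/7088 = 849.0344; b·c/n = 944·1204/7088 = 160.3521
OR_MH = (295.4079 + 849.0344) / (165.4749 + 160.3521) = 1144.4424 / 325.8270 = 3.51242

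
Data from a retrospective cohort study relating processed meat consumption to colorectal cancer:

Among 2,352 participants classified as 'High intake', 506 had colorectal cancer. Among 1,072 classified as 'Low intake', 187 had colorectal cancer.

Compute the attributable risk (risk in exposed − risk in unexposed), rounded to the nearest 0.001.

From the description: a = 506, b = 1846, c = 187, d = 885.
Risk in exposed = 506/2352 = 0.215136; risk in unexposed = 187/1072 = 0.174440.
Risk difference = 0.215136 − 0.174440 = 0.040696

0.041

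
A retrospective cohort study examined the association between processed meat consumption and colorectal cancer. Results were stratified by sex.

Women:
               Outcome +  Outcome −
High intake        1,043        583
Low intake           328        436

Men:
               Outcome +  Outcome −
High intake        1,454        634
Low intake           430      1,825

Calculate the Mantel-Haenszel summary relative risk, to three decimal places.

RR_MH = Σ(aᵢ·n₀ᵢ/nᵢ) / Σ(cᵢ·n₁ᵢ/nᵢ), with n₁ᵢ = aᵢ+bᵢ (exposed), n₀ᵢ = cᵢ+dᵢ (unexposed), nᵢ = n₁ᵢ+n₀ᵢ.
Stratum 1 (Women): n₁ = 1626, n₀ = 764, n = 2390; a·n₀/n = 1043·764/2390 = 333.4109; c·n₁/n = 328·1626/2390 = 223.1498
Stratum 2 (Men): n₁ = 2088, n₀ = 2255, n = 4343; a·n₀/n = 1454·2255/4343 = 754.9551; c·n₁/n = 430·2088/4343 = 206.7327
RR_MH = (333.4109 + 754.9551) / (223.1498 + 206.7327) = 1088.3660 / 429.8825 = 2.53178

2.532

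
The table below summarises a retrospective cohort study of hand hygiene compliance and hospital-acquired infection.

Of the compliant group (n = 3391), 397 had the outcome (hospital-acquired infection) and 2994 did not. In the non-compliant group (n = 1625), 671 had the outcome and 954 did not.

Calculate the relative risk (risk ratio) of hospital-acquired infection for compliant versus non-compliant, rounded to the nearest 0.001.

0.284

From the description: a = 397, b = 2994, c = 671, d = 954.
Risk in exposed = 397/3391 = 0.11707; risk in unexposed = 671/1625 = 0.41292.
RR = 0.11707 / 0.41292 = 0.28353
The risk is 72% lower among the exposed than among the unexposed.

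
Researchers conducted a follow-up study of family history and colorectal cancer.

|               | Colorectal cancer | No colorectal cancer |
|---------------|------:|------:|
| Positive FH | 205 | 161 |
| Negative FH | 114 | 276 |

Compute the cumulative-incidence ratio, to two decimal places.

1.92

Cells: a = 205, b = 161, c = 114, d = 276.
Risk in exposed = 205/366 = 0.56011; risk in unexposed = 114/390 = 0.29231.
RR = 0.56011 / 0.29231 = 1.91616
The risk among the exposed is 1.92 times that among the unexposed.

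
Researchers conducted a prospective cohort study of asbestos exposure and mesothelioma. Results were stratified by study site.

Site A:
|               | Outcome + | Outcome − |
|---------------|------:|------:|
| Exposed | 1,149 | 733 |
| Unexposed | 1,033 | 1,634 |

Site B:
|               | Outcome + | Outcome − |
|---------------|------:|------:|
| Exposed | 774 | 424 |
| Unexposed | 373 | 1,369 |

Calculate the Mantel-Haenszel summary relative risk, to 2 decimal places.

1.95

RR_MH = Σ(aᵢ·n₀ᵢ/nᵢ) / Σ(cᵢ·n₁ᵢ/nᵢ), with n₁ᵢ = aᵢ+bᵢ (exposed), n₀ᵢ = cᵢ+dᵢ (unexposed), nᵢ = n₁ᵢ+n₀ᵢ.
Stratum 1 (Site A): n₁ = 1882, n₀ = 2667, n = 4549; a·n₀/n = 1149·2667/4549 = 673.6388; c·n₁/n = 1033·1882/4549 = 427.3700
Stratum 2 (Site B): n₁ = 1198, n₀ = 1742, n = 2940; a·n₀/n = 774·1742/2940 = 458.6082; c·n₁/n = 373·1198/2940 = 151.9912
RR_MH = (673.6388 + 458.6082) / (427.3700 + 151.9912) = 1132.2470 / 579.3611 = 1.95430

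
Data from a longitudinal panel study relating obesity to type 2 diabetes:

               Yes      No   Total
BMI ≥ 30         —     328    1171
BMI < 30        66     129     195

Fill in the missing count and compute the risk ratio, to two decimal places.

2.13

The missing cell is in the exposed row: 1171 − 328 = 843.
So a = 843, b = 328, c = 66, d = 129.
RR = [a/(a+b)] / [c/(c+d)] = (843/1171) / (66/195) = 0.71990/0.33846 = 2.12697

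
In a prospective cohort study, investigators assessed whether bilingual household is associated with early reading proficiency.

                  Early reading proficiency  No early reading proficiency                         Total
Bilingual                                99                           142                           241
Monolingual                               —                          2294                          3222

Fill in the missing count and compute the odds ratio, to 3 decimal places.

The missing cell is in the unexposed row: 3222 − 2294 = 928.
So a = 99, b = 142, c = 928, d = 2294.
OR = (a·d)/(b·c) = (99 × 2294) / (142 × 928) = 227106 / 131776 = 1.72342

1.723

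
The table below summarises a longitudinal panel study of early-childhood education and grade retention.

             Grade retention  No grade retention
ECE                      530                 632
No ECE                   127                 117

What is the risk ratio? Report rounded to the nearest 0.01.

Cells: a = 530, b = 632, c = 127, d = 117.
Risk in exposed = 530/1162 = 0.45611; risk in unexposed = 127/244 = 0.52049.
RR = 0.45611 / 0.52049 = 0.87631
The risk is 12% lower among the exposed than among the unexposed.

0.88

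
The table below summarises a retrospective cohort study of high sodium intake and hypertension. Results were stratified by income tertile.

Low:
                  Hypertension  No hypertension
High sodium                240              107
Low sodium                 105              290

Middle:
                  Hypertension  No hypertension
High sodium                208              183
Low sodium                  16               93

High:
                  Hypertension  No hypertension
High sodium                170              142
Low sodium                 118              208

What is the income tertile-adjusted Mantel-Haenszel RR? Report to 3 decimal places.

2.179

RR_MH = Σ(aᵢ·n₀ᵢ/nᵢ) / Σ(cᵢ·n₁ᵢ/nᵢ), with n₁ᵢ = aᵢ+bᵢ (exposed), n₀ᵢ = cᵢ+dᵢ (unexposed), nᵢ = n₁ᵢ+n₀ᵢ.
Stratum 1 (Low): n₁ = 347, n₀ = 395, n = 742; a·n₀/n = 240·395/742 = 127.7628; c·n₁/n = 105·347/742 = 49.1038
Stratum 2 (Middle): n₁ = 391, n₀ = 109, n = 500; a·n₀/n = 208·109/500 = 45.3440; c·n₁/n = 16·391/500 = 12.5120
Stratum 3 (High): n₁ = 312, n₀ = 326, n = 638; a·n₀/n = 170·326/638 = 86.8652; c·n₁/n = 118·312/638 = 57.7053
RR_MH = (127.7628 + 45.3440 + 86.8652) / (49.1038 + 12.5120 + 57.7053) = 259.9720 / 119.3211 = 2.17876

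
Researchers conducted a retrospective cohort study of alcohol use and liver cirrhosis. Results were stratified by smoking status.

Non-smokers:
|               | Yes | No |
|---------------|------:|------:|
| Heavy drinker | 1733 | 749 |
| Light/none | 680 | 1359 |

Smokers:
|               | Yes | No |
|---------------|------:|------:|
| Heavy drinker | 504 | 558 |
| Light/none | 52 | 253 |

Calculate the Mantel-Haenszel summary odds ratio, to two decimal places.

4.59

OR_MH = Σ(aᵢdᵢ/nᵢ) / Σ(bᵢcᵢ/nᵢ), where nᵢ is the stratum total.
Stratum 1 (Non-smokers): n = 4521; a·d/n = 1733·1359/4521 = 520.9350; b·c/n = 749·680/4521 = 112.6565
Stratum 2 (Smokers): n = 1367; a·d/n = 504·253/1367 = 93.2787; b·c/n = 558·52/1367 = 21.2260
OR_MH = (520.9350 + 93.2787) / (112.6565 + 21.2260) = 614.2137 / 133.8825 = 4.58771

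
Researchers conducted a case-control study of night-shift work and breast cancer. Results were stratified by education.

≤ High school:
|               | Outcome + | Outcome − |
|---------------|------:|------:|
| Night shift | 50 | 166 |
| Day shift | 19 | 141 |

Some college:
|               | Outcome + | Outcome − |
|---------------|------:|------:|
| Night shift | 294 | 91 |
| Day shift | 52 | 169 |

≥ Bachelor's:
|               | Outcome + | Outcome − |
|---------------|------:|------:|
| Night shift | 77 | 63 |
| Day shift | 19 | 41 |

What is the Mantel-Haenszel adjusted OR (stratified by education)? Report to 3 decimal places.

5.253

OR_MH = Σ(aᵢdᵢ/nᵢ) / Σ(bᵢcᵢ/nᵢ), where nᵢ is the stratum total.
Stratum 1 (≤ High school): n = 376; a·d/n = 50·141/376 = 18.7500; b·c/n = 166·19/376 = 8.3883
Stratum 2 (Some college): n = 606; a·d/n = 294·169/606 = 81.9901; b·c/n = 91·52/606 = 7.8086
Stratum 3 (≥ Bachelor's): n = 200; a·d/n = 77·41/200 = 15.7850; b·c/n = 63·19/200 = 5.9850
OR_MH = (18.7500 + 81.9901 + 15.7850) / (8.3883 + 7.8086 + 5.9850) = 116.5251 / 22.1819 = 5.25317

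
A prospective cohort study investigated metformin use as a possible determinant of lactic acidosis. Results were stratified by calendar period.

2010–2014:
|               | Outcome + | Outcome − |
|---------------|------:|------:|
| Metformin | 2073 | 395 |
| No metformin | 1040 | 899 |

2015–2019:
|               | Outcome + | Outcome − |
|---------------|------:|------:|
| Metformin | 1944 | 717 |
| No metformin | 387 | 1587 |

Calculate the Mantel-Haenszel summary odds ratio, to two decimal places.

OR_MH = Σ(aᵢdᵢ/nᵢ) / Σ(bᵢcᵢ/nᵢ), where nᵢ is the stratum total.
Stratum 1 (2010–2014): n = 4407; a·d/n = 2073·899/4407 = 422.8788; b·c/n = 395·1040/4407 = 93.2153
Stratum 2 (2015–2019): n = 4635; a·d/n = 1944·1587/4635 = 665.6155; b·c/n = 717·387/4635 = 59.8660
OR_MH = (422.8788 + 665.6155) / (93.2153 + 59.8660) = 1088.4944 / 153.0814 = 7.11056

7.11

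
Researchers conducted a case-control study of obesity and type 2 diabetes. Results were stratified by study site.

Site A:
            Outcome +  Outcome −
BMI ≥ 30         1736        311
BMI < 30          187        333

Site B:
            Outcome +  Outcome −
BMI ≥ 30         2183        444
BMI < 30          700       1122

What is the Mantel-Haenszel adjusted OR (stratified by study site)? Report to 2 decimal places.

OR_MH = Σ(aᵢdᵢ/nᵢ) / Σ(bᵢcᵢ/nᵢ), where nᵢ is the stratum total.
Stratum 1 (Site A): n = 2567; a·d/n = 1736·333/2567 = 225.1998; b·c/n = 311·187/2567 = 22.6556
Stratum 2 (Site B): n = 4449; a·d/n = 2183·1122/4449 = 550.5341; b·c/n = 444·700/4449 = 69.8584
OR_MH = (225.1998 + 550.5341) / (22.6556 + 69.8584) = 775.7339 / 92.5140 = 8.38504

8.39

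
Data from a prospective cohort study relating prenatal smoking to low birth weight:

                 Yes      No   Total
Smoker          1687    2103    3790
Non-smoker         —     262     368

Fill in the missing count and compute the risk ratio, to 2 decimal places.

The missing cell is in the unexposed row: 368 − 262 = 106.
So a = 1687, b = 2103, c = 106, d = 262.
RR = [a/(a+b)] / [c/(c+d)] = (1687/3790) / (106/368) = 0.44512/0.28804 = 1.54532

1.55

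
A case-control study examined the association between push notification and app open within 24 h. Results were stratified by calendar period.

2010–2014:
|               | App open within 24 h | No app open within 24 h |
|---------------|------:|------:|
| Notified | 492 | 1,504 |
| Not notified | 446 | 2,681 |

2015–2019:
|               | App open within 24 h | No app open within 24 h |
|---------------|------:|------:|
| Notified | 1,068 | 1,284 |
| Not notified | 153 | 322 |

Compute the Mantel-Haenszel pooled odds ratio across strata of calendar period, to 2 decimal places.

OR_MH = Σ(aᵢdᵢ/nᵢ) / Σ(bᵢcᵢ/nᵢ), where nᵢ is the stratum total.
Stratum 1 (2010–2014): n = 5123; a·d/n = 492·2681/5123 = 257.4765; b·c/n = 1504·446/5123 = 130.9358
Stratum 2 (2015–2019): n = 2827; a·d/n = 1068·322/2827 = 121.6470; b·c/n = 1284·153/2827 = 69.4913
OR_MH = (257.4765 + 121.6470) / (130.9358 + 69.4913) = 379.1235 / 200.4271 = 1.89158

1.89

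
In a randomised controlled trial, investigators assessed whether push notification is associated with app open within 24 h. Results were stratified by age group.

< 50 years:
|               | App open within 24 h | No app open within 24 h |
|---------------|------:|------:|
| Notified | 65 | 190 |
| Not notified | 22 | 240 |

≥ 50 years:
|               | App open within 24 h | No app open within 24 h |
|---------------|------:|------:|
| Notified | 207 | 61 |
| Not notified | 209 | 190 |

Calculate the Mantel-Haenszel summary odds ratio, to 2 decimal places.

3.28

OR_MH = Σ(aᵢdᵢ/nᵢ) / Σ(bᵢcᵢ/nᵢ), where nᵢ is the stratum total.
Stratum 1 (< 50 years): n = 517; a·d/n = 65·240/517 = 30.1741; b·c/n = 190·22/517 = 8.0851
Stratum 2 (≥ 50 years): n = 667; a·d/n = 207·190/667 = 58.9655; b·c/n = 61·209/667 = 19.1139
OR_MH = (30.1741 + 58.9655) / (8.0851 + 19.1139) = 89.1396 / 27.1990 = 3.27731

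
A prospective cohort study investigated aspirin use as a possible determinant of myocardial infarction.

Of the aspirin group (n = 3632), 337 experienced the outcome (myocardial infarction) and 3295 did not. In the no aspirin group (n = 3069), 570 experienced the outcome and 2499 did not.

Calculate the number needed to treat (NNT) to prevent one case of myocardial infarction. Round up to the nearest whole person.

Risk in treated group = 337/3632 = 0.09279; risk in control = 570/3069 = 0.18573.
Absolute risk reduction = 0.18573 − 0.09279 = 0.09294
NNT = 1 / ARR = 1 / 0.09294 = 10.759 → round up → 11

11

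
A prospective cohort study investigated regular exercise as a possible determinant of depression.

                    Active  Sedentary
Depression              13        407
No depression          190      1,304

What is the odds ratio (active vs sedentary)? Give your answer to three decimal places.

Reading the table with exposure as columns: a = 13 (Active, case), b = 190 (Active, non-case), c = 407 (Sedentary, case), d = 1304.
OR = (a·d)/(b·c) = (13 × 1304) / (190 × 407) = 16952 / 77330 = 0.21922
Exposure is associated with lower odds of depression (OR = 0.22 < 1).

0.219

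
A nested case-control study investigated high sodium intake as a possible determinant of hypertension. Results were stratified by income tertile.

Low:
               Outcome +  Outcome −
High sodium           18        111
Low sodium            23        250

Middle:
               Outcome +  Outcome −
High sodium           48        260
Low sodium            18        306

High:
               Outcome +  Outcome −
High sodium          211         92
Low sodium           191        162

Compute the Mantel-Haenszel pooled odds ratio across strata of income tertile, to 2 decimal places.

OR_MH = Σ(aᵢdᵢ/nᵢ) / Σ(bᵢcᵢ/nᵢ), where nᵢ is the stratum total.
Stratum 1 (Low): n = 402; a·d/n = 18·250/402 = 11.1940; b·c/n = 111·23/402 = 6.3507
Stratum 2 (Middle): n = 632; a·d/n = 48·306/632 = 23.2405; b·c/n = 260·18/632 = 7.4051
Stratum 3 (High): n = 656; a·d/n = 211·162/656 = 52.1067; b·c/n = 92·191/656 = 26.7866
OR_MH = (11.1940 + 23.2405 + 52.1067) / (6.3507 + 7.4051 + 26.7866) = 86.5412 / 40.5424 = 2.13459

2.13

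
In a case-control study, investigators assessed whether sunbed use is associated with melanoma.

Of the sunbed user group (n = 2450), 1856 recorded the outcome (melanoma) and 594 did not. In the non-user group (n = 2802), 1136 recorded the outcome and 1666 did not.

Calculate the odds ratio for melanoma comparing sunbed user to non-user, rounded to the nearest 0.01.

4.58

From the description: a = 1856, b = 594, c = 1136, d = 1666.
OR = (a·d)/(b·c) = (1856 × 1666) / (594 × 1136) = 3092096 / 674784 = 4.58235
The odds of melanoma are about 4.58 times as high in the sunbed user group.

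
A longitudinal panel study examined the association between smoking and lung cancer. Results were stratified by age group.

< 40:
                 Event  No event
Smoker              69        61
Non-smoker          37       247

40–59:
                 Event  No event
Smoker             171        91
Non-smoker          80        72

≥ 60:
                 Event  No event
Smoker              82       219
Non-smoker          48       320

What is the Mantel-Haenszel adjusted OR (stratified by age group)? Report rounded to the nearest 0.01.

OR_MH = Σ(aᵢdᵢ/nᵢ) / Σ(bᵢcᵢ/nᵢ), where nᵢ is the stratum total.
Stratum 1 (< 40): n = 414; a·d/n = 69·247/414 = 41.1667; b·c/n = 61·37/414 = 5.4517
Stratum 2 (40–59): n = 414; a·d/n = 171·72/414 = 29.7391; b·c/n = 91·80/414 = 17.5845
Stratum 3 (≥ 60): n = 669; a·d/n = 82·320/669 = 39.2227; b·c/n = 219·48/669 = 15.7130
OR_MH = (41.1667 + 29.7391 + 39.2227) / (5.4517 + 17.5845 + 15.7130) = 110.1285 / 38.7492 = 2.84208

2.84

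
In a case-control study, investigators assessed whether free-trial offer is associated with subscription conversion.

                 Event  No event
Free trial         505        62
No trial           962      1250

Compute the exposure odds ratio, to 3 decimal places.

Cells: a = 505, b = 62, c = 962, d = 1250.
OR = (a·d)/(b·c) = (505 × 1250) / (62 × 962) = 631250 / 59644 = 10.58363
The odds of subscription conversion are about 10.58 times as high in the free trial group.

10.584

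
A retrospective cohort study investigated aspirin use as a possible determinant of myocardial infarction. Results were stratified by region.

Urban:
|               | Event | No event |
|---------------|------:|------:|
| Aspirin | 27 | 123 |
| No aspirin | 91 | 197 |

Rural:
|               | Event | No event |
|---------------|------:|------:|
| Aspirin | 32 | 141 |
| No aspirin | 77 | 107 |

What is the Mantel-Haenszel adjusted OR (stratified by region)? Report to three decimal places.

0.388

OR_MH = Σ(aᵢdᵢ/nᵢ) / Σ(bᵢcᵢ/nᵢ), where nᵢ is the stratum total.
Stratum 1 (Urban): n = 438; a·d/n = 27·197/438 = 12.1438; b·c/n = 123·91/438 = 25.5548
Stratum 2 (Rural): n = 357; a·d/n = 32·107/357 = 9.5910; b·c/n = 141·77/357 = 30.4118
OR_MH = (12.1438 + 9.5910) / (25.5548 + 30.4118) = 21.7349 / 55.9666 = 0.38835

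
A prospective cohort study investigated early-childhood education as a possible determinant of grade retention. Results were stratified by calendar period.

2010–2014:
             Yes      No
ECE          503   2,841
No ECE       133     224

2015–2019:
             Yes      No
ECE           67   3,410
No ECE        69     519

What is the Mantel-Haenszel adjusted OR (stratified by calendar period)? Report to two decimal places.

OR_MH = Σ(aᵢdᵢ/nᵢ) / Σ(bᵢcᵢ/nᵢ), where nᵢ is the stratum total.
Stratum 1 (2010–2014): n = 3701; a·d/n = 503·224/3701 = 30.4437; b·c/n = 2841·133/3701 = 102.0948
Stratum 2 (2015–2019): n = 4065; a·d/n = 67·519/4065 = 8.5542; b·c/n = 3410·69/4065 = 57.8819
OR_MH = (30.4437 + 8.5542) / (102.0948 + 57.8819) = 38.9979 / 159.9768 = 0.24377

0.24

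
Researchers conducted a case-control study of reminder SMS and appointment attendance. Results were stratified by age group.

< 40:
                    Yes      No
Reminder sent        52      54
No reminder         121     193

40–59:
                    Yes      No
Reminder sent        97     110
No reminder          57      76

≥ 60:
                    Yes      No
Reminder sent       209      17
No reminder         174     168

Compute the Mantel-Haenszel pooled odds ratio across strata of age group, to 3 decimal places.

2.739

OR_MH = Σ(aᵢdᵢ/nᵢ) / Σ(bᵢcᵢ/nᵢ), where nᵢ is the stratum total.
Stratum 1 (< 40): n = 420; a·d/n = 52·193/420 = 23.8952; b·c/n = 54·121/420 = 15.5571
Stratum 2 (40–59): n = 340; a·d/n = 97·76/340 = 21.6824; b·c/n = 110·57/340 = 18.4412
Stratum 3 (≥ 60): n = 568; a·d/n = 209·168/568 = 61.8169; b·c/n = 17·174/568 = 5.2077
OR_MH = (23.8952 + 21.6824 + 61.8169) / (15.5571 + 18.4412 + 5.2077) = 107.3945 / 39.2061 = 2.73923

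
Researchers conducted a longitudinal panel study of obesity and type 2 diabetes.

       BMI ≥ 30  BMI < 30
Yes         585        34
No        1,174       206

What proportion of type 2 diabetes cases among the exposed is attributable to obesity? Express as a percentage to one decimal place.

57.4

Reading the table with exposure as columns: a = 585 (BMI ≥ 30, case), b = 1174 (BMI ≥ 30, non-case), c = 34 (BMI < 30, case), d = 206.
Risk in exposed = 585/1759 = 0.33258; risk in unexposed = 34/240 = 0.14167.
RR = 0.33258/0.14167 = 2.34759
AR% = (RR − 1)/RR × 100 = (2.34759 − 1)/2.34759 × 100 = 57.4031%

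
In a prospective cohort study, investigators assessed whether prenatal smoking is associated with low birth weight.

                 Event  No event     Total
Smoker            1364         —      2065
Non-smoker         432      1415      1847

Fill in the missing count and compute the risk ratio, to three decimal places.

2.824

The missing cell is in the exposed row: 2065 − 1364 = 701.
So a = 1364, b = 701, c = 432, d = 1415.
RR = [a/(a+b)] / [c/(c+d)] = (1364/2065) / (432/1847) = 0.66053/0.23389 = 2.82408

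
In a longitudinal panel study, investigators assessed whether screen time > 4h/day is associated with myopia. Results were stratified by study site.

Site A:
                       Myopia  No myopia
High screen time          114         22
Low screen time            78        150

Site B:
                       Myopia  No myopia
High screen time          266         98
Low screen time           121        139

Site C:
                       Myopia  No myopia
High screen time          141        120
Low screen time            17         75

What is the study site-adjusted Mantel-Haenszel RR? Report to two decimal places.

RR_MH = Σ(aᵢ·n₀ᵢ/nᵢ) / Σ(cᵢ·n₁ᵢ/nᵢ), with n₁ᵢ = aᵢ+bᵢ (exposed), n₀ᵢ = cᵢ+dᵢ (unexposed), nᵢ = n₁ᵢ+n₀ᵢ.
Stratum 1 (Site A): n₁ = 136, n₀ = 228, n = 364; a·n₀/n = 114·228/364 = 71.4066; c·n₁/n = 78·136/364 = 29.1429
Stratum 2 (Site B): n₁ = 364, n₀ = 260, n = 624; a·n₀/n = 266·260/624 = 110.8333; c·n₁/n = 121·364/624 = 70.5833
Stratum 3 (Site C): n₁ = 261, n₀ = 92, n = 353; a·n₀/n = 141·92/353 = 36.7479; c·n₁/n = 17·261/353 = 12.5694
RR_MH = (71.4066 + 110.8333 + 36.7479) / (29.1429 + 70.5833 + 12.5694) = 218.9878 / 112.2956 = 1.95010

1.95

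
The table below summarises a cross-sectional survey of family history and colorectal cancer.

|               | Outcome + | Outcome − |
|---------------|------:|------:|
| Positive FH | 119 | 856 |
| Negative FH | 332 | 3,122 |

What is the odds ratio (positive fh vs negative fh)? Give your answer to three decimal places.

Cells: a = 119, b = 856, c = 332, d = 3122.
OR = (a·d)/(b·c) = (119 × 3122) / (856 × 332) = 371518 / 284192 = 1.30728
The odds of colorectal cancer are about 1.31 times as high in the positive fh group.

1.307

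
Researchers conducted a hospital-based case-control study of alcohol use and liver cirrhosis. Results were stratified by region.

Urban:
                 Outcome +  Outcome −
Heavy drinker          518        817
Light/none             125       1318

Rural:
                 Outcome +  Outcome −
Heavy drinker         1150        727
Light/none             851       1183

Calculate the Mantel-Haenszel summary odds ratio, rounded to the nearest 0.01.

OR_MH = Σ(aᵢdᵢ/nᵢ) / Σ(bᵢcᵢ/nᵢ), where nᵢ is the stratum total.
Stratum 1 (Urban): n = 2778; a·d/n = 518·1318/2778 = 245.7610; b·c/n = 817·125/2778 = 36.7621
Stratum 2 (Rural): n = 3911; a·d/n = 1150·1183/3911 = 347.8522; b·c/n = 727·851/3911 = 158.1890
OR_MH = (245.7610 + 347.8522) / (36.7621 + 158.1890) = 593.6132 / 194.9510 = 3.04494

3.04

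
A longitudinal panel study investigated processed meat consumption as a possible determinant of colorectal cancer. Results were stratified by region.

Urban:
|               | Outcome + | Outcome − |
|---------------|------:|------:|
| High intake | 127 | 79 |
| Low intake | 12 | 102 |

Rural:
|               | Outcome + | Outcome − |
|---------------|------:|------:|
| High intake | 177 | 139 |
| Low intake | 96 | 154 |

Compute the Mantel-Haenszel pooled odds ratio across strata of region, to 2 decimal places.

3.34

OR_MH = Σ(aᵢdᵢ/nᵢ) / Σ(bᵢcᵢ/nᵢ), where nᵢ is the stratum total.
Stratum 1 (Urban): n = 320; a·d/n = 127·102/320 = 40.4813; b·c/n = 79·12/320 = 2.9625
Stratum 2 (Rural): n = 566; a·d/n = 177·154/566 = 48.1590; b·c/n = 139·96/566 = 23.5760
OR_MH = (40.4813 + 48.1590) / (2.9625 + 23.5760) = 88.6403 / 26.5385 = 3.34007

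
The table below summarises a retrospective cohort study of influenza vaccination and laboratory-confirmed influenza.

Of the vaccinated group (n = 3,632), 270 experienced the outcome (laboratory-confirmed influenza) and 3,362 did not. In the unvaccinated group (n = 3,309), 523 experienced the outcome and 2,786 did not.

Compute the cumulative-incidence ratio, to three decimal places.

0.470

From the description: a = 270, b = 3362, c = 523, d = 2786.
Risk in exposed = 270/3632 = 0.07434; risk in unexposed = 523/3309 = 0.15805.
RR = 0.07434 / 0.15805 = 0.47034
The risk is 53% lower among the exposed than among the unexposed.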